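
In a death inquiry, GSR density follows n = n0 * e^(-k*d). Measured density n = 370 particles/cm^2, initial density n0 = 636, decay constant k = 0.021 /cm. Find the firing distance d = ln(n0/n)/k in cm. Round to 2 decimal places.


GSR distance calculation:
n0/n = 636 / 370 = 1.718919
ln(n0/n) = 0.541696
d = 0.541696 / 0.021 = 25.80 cm

25.80


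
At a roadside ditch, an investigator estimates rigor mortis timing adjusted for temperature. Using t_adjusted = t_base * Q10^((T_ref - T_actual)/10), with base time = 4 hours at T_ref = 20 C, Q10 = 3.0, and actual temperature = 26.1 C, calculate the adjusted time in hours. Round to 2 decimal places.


Rigor mortis time adjustment:
Exponent = (T_ref - T_actual) / 10 = (20 - 26.1) / 10 = -0.61
Q10 factor = 3.0^-0.61 = 0.51163
t_adjusted = 4 * 0.51163 = 2.05 hours

2.05


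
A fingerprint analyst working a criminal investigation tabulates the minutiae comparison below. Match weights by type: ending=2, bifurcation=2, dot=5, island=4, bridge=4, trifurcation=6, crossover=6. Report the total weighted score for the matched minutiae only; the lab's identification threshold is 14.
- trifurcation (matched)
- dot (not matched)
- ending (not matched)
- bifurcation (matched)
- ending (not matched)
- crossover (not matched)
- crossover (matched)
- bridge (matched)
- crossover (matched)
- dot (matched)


Weighted minutiae match score:
  trifurcation: matched, +6 (running total 6)
  dot: not matched, +0
  ending: not matched, +0
  bifurcation: matched, +2 (running total 8)
  ending: not matched, +0
  crossover: not matched, +0
  crossover: matched, +6 (running total 14)
  bridge: matched, +4 (running total 18)
  crossover: matched, +6 (running total 24)
  dot: matched, +5 (running total 29)
Total score = 29
Threshold = 14; verdict = identification

29


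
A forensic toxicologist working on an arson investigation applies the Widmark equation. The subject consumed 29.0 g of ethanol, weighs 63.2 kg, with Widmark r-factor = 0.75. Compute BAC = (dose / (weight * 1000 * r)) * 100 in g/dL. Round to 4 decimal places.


Applying the Widmark formula:
BAC = (dose_g / (body_wt * 1000 * r)) * 100
Denominator = 63.2 * 1000 * 0.75 = 47400
BAC = (29.0 / 47400) * 100
BAC = 0.0612 g/dL

0.0612


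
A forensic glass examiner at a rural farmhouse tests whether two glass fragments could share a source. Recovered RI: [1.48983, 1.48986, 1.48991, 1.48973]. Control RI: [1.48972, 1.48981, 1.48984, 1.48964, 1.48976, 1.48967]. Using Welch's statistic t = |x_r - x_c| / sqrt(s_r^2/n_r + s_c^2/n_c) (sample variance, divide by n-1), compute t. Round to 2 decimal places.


Welch's t-criterion for glass RI comparison:
Recovered mean = sum / n_r = 5.95933 / 4 = 1.4898325
Control mean = sum / n_c = 8.93844 / 6 = 1.48974
Recovered sample variance s_r^2 = 5.75833e-09
Control sample variance s_c^2 = 6.12e-09
Welch SE (unpooled) = sqrt(s_r^2/n_r + s_c^2/n_c) = sqrt(1.43958e-09 + 1.02e-09) = sqrt(2.45958e-09) = 4.95942e-05
|mean_r - mean_c| = 9.25e-05
t = 9.25e-05 / 4.95942e-05 = 1.87

1.87


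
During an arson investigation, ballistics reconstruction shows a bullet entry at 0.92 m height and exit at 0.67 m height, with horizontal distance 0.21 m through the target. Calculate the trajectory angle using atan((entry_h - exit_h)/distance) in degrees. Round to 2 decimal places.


Bullet trajectory angle:
Height difference = 0.92 - 0.67 = 0.25 m
angle = atan(0.25 / 0.21)
angle = atan(1.190476)
angle = 49.97 degrees

49.97


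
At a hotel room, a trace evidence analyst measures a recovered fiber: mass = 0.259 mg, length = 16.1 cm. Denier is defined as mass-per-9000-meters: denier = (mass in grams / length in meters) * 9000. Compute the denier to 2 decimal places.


Denier calculation:
Mass in grams = 0.259 mg / 1000 = 0.000259 g
Length in meters = 16.1 cm / 100 = 0.161 m
Linear density = mass / length = 0.000259 / 0.161 = 0.0016087 g/m
Denier = (g/m) * 9000 = 0.0016087 * 9000 = 14.48

14.48


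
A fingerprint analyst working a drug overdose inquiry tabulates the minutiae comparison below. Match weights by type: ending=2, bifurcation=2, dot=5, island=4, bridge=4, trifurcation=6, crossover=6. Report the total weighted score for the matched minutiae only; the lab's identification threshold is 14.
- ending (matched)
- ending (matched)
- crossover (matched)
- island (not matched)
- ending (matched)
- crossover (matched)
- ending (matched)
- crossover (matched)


Weighted minutiae match score:
  ending: matched, +2 (running total 2)
  ending: matched, +2 (running total 4)
  crossover: matched, +6 (running total 10)
  island: not matched, +0
  ending: matched, +2 (running total 12)
  crossover: matched, +6 (running total 18)
  ending: matched, +2 (running total 20)
  crossover: matched, +6 (running total 26)
Total score = 26
Threshold = 14; verdict = identification

26


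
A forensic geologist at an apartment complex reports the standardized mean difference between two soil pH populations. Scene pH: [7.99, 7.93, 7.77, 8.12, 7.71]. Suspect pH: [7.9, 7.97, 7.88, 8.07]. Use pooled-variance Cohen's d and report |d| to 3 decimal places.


Pooled-variance Cohen's d for soil pH comparison:
Scene mean = 39.52 / 5 = 7.904
Suspect mean = 31.82 / 4 = 7.955
Scene sample variance s_s^2 = 0.02758
Suspect sample variance s_c^2 = 0.007367
Pooled variance = ((n_s-1)*s_s^2 + (n_c-1)*s_c^2) / (n_s + n_c - 2) = 0.018917
Pooled SD = sqrt(0.018917) = 0.137539
Mean difference = -0.051
|d| = |-0.051| / 0.137539 = 0.371

0.371


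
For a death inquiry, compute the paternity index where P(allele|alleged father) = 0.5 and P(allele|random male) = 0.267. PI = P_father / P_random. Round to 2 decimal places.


Paternity Index calculation:
PI = P(allele|father) / P(allele|random)
PI = 0.5 / 0.267
PI = 1.87

1.87


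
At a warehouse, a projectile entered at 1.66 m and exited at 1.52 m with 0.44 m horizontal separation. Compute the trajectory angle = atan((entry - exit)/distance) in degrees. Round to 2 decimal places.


Bullet trajectory angle:
Height difference = 1.66 - 1.52 = 0.14 m
angle = atan(0.14 / 0.44)
angle = atan(0.318182)
angle = 17.65 degrees

17.65


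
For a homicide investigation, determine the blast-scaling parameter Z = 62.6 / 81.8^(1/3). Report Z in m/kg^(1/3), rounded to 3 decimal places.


Scaled distance calculation:
W^(1/3) = 81.8^(1/3) = 4.340947
Z = R / W^(1/3) = 62.6 / 4.340947
Z = 14.421 m/kg^(1/3)

14.421


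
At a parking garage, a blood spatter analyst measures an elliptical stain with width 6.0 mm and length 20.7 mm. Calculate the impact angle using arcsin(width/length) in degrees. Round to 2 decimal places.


Blood spatter impact angle calculation:
width / length = 6.0 / 20.7 = 0.289855
angle = arcsin(0.289855)
angle = 16.85 degrees

16.85


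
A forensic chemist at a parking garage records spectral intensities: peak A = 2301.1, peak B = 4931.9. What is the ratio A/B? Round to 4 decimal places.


Spectral peak ratio:
Peak A = 2301.1 counts
Peak B = 4931.9 counts
Ratio = 2301.1 / 4931.9 = 0.4666

0.4666


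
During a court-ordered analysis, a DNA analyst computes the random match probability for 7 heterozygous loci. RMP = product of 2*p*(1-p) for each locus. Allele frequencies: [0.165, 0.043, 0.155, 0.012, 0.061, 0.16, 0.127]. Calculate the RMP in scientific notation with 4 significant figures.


Computing RMP for 7 loci:
Locus 1: 2 * 0.165 * 0.835 = 0.27555
Locus 2: 2 * 0.043 * 0.957 = 0.082302
Locus 3: 2 * 0.155 * 0.845 = 0.26195
Locus 4: 2 * 0.012 * 0.988 = 0.023712
Locus 5: 2 * 0.061 * 0.939 = 0.114558
Locus 6: 2 * 0.16 * 0.84 = 0.2688
Locus 7: 2 * 0.127 * 0.873 = 0.221742
RMP = 9.618e-07

9.618e-07


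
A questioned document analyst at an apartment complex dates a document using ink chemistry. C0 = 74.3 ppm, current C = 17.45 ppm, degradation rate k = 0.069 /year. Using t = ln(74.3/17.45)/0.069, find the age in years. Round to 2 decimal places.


Document age estimation:
C0/C = 74.3 / 17.45 = 4.25788
ln(C0/C) = 1.448771
t = 1.448771 / 0.069 = 21.00 years

21.00


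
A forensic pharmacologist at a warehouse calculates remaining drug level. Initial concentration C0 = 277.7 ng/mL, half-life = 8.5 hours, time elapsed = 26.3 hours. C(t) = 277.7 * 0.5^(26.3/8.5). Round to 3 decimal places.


Drug concentration decay:
Number of half-lives = t / t_half = 26.3 / 8.5 = 3.094118
Decay factor = 0.5^3.094118 = 0.1171056
C(t) = 277.7 * 0.1171056 = 32.520 ng/mL

32.520


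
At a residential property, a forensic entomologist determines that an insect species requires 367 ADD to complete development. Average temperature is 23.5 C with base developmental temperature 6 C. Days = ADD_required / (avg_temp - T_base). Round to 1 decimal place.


Insect development time:
Effective temperature = avg_temp - T_base = 23.5 - 6 = 17.5 C
Days = ADD / effective_temp = 367 / 17.5 = 21.0 days

21.0


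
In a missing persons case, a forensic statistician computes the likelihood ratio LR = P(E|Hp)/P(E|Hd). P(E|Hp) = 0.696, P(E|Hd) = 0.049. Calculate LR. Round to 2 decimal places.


Likelihood ratio calculation:
LR = P(E|Hp) / P(E|Hd)
LR = 0.696 / 0.049
LR = 14.20

14.20


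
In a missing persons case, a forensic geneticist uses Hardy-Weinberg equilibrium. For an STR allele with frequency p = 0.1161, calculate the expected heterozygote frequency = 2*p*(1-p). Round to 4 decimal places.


Hardy-Weinberg heterozygote frequency:
q = 1 - p = 1 - 0.1161 = 0.8839
2pq = 2 * 0.1161 * 0.8839 = 0.2052

0.2052


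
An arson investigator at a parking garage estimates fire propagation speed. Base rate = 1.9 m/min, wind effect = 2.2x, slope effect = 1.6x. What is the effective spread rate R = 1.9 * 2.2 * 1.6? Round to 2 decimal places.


Fire spread rate calculation:
R = R0 * wind_factor * slope_factor
= 1.9 * 2.2 * 1.6
= 4.18 * 1.6
= 6.69 m/min

6.69


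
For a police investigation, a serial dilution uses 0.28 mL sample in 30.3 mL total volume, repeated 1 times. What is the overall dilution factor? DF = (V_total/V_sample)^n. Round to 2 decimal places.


Dilution factor calculation:
Single dilution = V_total / V_sample = 30.3 / 0.28 ≈ 108.214286
Number of dilutions = 1
Total DF = (30.3 / 0.28)^1 (full precision, rounded at the end) = 108.21

108.21


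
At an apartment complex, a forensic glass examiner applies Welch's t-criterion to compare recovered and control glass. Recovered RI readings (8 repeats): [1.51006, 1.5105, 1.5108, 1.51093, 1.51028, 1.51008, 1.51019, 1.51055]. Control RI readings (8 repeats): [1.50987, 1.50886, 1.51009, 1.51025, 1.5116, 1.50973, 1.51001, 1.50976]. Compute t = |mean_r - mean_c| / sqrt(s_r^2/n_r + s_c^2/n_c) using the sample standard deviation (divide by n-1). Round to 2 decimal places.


Welch's t-criterion for glass RI comparison:
Recovered mean = sum / n_r = 12.08339 / 8 = 1.5104237
Control mean = sum / n_c = 12.08017 / 8 = 1.5100213
Recovered sample variance s_r^2 = 1.06484e-07
Control sample variance s_c^2 = 5.82012e-07
Welch SE (unpooled) = sqrt(s_r^2/n_r + s_c^2/n_c) = sqrt(1.33105e-08 + 7.27516e-08) = sqrt(8.60621e-08) = 0.000293363
|mean_r - mean_c| = 0.0004025
t = 0.0004025 / 0.000293363 = 1.37

1.37


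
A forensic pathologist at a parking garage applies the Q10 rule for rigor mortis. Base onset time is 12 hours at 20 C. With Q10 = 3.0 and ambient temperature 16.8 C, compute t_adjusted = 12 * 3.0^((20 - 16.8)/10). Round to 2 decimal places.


Rigor mortis time adjustment:
Exponent = (T_ref - T_actual) / 10 = (20 - 16.8) / 10 = 0.32
Q10 factor = 3.0^0.32 = 1.42128
t_adjusted = 12 * 1.42128 = 17.06 hours

17.06


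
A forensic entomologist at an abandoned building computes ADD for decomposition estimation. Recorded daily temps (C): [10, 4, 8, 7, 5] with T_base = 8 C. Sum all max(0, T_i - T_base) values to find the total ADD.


Computing ADD day by day:
Day 1: max(0, 10 - 8) = 2
Day 2: max(0, 4 - 8) = 0
Day 3: max(0, 8 - 8) = 0
Day 4: max(0, 7 - 8) = 0
Day 5: max(0, 5 - 8) = 0
Total ADD = 2

2


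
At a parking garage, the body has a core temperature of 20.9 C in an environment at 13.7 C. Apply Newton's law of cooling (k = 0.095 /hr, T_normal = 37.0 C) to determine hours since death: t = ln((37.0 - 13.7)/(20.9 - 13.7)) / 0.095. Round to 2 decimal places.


Using Newton's law of cooling:
t = ln((T_normal - T_ambient) / (T_body - T_ambient)) / k
T_normal - T_ambient = 23.3
T_body - T_ambient = 7.2
Ratio = 3.236111
ln(ratio) = 1.174372
t = 1.174372 / 0.095 = 12.36 hours

12.36


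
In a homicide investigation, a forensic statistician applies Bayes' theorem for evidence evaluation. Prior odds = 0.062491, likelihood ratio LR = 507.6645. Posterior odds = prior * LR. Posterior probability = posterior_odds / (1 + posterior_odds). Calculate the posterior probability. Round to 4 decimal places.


Bayesian evidence evaluation:
Posterior odds = prior_odds * LR = 0.062491 * 507.6645 = 31.72446
Posterior probability = posterior_odds / (1 + posterior_odds)
= 31.72446 / (1 + 31.72446)
= 31.72446 / 32.72446
= 0.9694

0.9694


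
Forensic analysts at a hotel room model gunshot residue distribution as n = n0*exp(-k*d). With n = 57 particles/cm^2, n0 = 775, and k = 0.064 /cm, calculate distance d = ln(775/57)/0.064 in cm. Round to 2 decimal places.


GSR distance calculation:
n0/n = 775 / 57 = 13.596491
ln(n0/n) = 2.609812
d = 2.609812 / 0.064 = 40.78 cm

40.78


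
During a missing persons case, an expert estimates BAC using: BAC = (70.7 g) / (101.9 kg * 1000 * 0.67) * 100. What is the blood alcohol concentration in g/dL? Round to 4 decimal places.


Applying the Widmark formula:
BAC = (dose_g / (body_wt * 1000 * r)) * 100
Denominator = 101.9 * 1000 * 0.67 = 68273
BAC = (70.7 / 68273) * 100
BAC = 0.1036 g/dL

0.1036


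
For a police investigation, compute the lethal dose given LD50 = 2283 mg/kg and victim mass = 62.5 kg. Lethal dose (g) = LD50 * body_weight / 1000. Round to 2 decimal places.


Lethal dose calculation:
Lethal dose = LD50 * body_weight / 1000
= 2283 * 62.5 / 1000
= 142687.5 / 1000
= 142.69 g

142.69


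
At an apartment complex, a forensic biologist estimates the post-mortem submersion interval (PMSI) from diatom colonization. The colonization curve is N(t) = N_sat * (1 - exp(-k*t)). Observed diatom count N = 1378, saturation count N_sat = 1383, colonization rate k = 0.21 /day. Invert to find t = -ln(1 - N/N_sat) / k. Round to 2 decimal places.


PMSI from diatom colonization curve:
N / N_sat = 1378 / 1383 = 0.996385
1 - N/N_sat = 0.003615
ln(1 - N/N_sat) = -5.622663
t = -ln(1 - N/N_sat) / k = -(-5.622663) / 0.21 = 26.77 days

26.77


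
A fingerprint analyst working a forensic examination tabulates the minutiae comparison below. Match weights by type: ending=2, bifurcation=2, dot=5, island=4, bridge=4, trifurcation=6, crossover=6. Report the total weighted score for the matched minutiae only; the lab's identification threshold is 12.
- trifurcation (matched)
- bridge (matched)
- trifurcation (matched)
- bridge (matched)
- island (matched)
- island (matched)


Weighted minutiae match score:
  trifurcation: matched, +6 (running total 6)
  bridge: matched, +4 (running total 10)
  trifurcation: matched, +6 (running total 16)
  bridge: matched, +4 (running total 20)
  island: matched, +4 (running total 24)
  island: matched, +4 (running total 28)
Total score = 28
Threshold = 12; verdict = identification

28


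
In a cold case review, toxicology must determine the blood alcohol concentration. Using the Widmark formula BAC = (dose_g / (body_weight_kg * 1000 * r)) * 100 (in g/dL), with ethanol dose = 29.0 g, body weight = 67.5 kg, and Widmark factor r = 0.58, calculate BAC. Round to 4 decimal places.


Applying the Widmark formula:
BAC = (dose_g / (body_wt * 1000 * r)) * 100
Denominator = 67.5 * 1000 * 0.58 = 39150
BAC = (29.0 / 39150) * 100
BAC = 0.0741 g/dL

0.0741


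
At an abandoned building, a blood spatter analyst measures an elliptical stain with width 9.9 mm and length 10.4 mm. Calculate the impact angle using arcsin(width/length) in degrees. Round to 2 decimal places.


Blood spatter impact angle calculation:
width / length = 9.9 / 10.4 = 0.951923
angle = arcsin(0.951923)
angle = 72.16 degrees

72.16


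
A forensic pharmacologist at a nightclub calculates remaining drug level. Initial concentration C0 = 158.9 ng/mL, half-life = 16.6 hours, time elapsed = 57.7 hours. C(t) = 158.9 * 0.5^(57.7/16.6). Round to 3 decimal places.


Drug concentration decay:
Number of half-lives = t / t_half = 57.7 / 16.6 = 3.475904
Decay factor = 0.5^3.475904 = 0.08987701
C(t) = 158.9 * 0.08987701 = 14.281 ng/mL

14.281


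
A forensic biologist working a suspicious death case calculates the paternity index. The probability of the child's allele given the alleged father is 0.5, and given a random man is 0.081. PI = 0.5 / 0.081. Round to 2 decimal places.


Paternity Index calculation:
PI = P(allele|father) / P(allele|random)
PI = 0.5 / 0.081
PI = 6.17

6.17


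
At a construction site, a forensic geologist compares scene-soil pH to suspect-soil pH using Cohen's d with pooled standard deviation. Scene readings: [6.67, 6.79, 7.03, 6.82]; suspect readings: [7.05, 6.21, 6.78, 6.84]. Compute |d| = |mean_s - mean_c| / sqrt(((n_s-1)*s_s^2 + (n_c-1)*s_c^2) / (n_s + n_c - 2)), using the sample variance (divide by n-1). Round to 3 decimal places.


Pooled-variance Cohen's d for soil pH comparison:
Scene mean = 27.31 / 4 = 6.8275
Suspect mean = 26.88 / 4 = 6.72
Scene sample variance s_s^2 = 0.022425
Suspect sample variance s_c^2 = 0.129
Pooled variance = ((n_s-1)*s_s^2 + (n_c-1)*s_c^2) / (n_s + n_c - 2) = 0.075713
Pooled SD = sqrt(0.075713) = 0.27516
Mean difference = 0.1075
|d| = |0.1075| / 0.27516 = 0.391

0.391


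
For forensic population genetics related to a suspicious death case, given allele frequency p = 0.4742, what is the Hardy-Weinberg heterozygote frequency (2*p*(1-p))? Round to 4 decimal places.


Hardy-Weinberg heterozygote frequency:
q = 1 - p = 1 - 0.4742 = 0.5258
2pq = 2 * 0.4742 * 0.5258 = 0.4987

0.4987


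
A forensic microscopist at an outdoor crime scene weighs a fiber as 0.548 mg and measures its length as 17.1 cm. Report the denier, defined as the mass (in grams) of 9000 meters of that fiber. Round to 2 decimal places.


Denier calculation:
Mass in grams = 0.548 mg / 1000 = 0.000548 g
Length in meters = 17.1 cm / 100 = 0.171 m
Linear density = mass / length = 0.000548 / 0.171 = 0.00320468 g/m
Denier = (g/m) * 9000 = 0.00320468 * 9000 = 28.84

28.84


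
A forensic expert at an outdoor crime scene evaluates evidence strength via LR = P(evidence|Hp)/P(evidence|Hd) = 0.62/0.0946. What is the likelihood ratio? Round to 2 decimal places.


Likelihood ratio calculation:
LR = P(E|Hp) / P(E|Hd)
LR = 0.62 / 0.0946
LR = 6.55

6.55


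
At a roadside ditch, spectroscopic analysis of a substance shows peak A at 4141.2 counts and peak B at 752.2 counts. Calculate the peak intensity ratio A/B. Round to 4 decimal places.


Spectral peak ratio:
Peak A = 4141.2 counts
Peak B = 752.2 counts
Ratio = 4141.2 / 752.2 = 5.5055

5.5055


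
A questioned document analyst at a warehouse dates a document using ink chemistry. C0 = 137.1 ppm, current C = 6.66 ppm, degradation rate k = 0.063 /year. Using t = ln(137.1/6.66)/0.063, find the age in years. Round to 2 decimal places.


Document age estimation:
C0/C = 137.1 / 6.66 = 20.585586
ln(C0/C) = 3.024591
t = 3.024591 / 0.063 = 48.01 years

48.01


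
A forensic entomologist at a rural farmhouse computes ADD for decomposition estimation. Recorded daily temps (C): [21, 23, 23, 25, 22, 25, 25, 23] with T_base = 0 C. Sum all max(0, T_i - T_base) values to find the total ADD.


Computing ADD day by day:
Day 1: max(0, 21 - 0) = 21
Day 2: max(0, 23 - 0) = 23
Day 3: max(0, 23 - 0) = 23
Day 4: max(0, 25 - 0) = 25
Day 5: max(0, 22 - 0) = 22
Day 6: max(0, 25 - 0) = 25
Day 7: max(0, 25 - 0) = 25
Day 8: max(0, 23 - 0) = 23
Total ADD = 187

187


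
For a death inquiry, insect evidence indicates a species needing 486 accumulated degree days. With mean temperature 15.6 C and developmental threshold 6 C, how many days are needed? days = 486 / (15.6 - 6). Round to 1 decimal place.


Insect development time:
Effective temperature = avg_temp - T_base = 15.6 - 6 = 9.6 C
Days = ADD / effective_temp = 486 / 9.6 = 50.6 days

50.6


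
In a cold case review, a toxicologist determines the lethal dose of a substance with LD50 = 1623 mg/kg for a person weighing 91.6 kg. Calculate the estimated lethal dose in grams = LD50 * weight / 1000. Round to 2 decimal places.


Lethal dose calculation:
Lethal dose = LD50 * body_weight / 1000
= 1623 * 91.6 / 1000
= 148666.8 / 1000
= 148.67 g

148.67


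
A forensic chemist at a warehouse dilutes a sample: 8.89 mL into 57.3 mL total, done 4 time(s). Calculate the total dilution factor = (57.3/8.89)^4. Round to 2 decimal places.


Dilution factor calculation:
Single dilution = V_total / V_sample = 57.3 / 8.89 ≈ 6.445444
Number of dilutions = 4
Total DF = (57.3 / 8.89)^4 (full precision, rounded at the end) = 1725.88

1725.88


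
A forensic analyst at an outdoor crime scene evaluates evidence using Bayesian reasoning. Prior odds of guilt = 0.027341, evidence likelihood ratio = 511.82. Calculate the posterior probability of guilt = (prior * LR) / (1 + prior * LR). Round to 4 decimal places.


Bayesian evidence evaluation:
Posterior odds = prior_odds * LR = 0.027341 * 511.82 = 13.99367
Posterior probability = posterior_odds / (1 + posterior_odds)
= 13.99367 / (1 + 13.99367)
= 13.99367 / 14.99367
= 0.9333

0.9333


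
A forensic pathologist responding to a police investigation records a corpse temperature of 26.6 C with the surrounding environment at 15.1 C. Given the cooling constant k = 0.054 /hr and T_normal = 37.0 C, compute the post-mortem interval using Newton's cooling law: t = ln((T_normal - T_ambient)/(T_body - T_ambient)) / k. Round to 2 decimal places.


Using Newton's law of cooling:
t = ln((T_normal - T_ambient) / (T_body - T_ambient)) / k
T_normal - T_ambient = 21.9
T_body - T_ambient = 11.5
Ratio = 1.904348
ln(ratio) = 0.64414
t = 0.64414 / 0.054 = 11.93 hours

11.93


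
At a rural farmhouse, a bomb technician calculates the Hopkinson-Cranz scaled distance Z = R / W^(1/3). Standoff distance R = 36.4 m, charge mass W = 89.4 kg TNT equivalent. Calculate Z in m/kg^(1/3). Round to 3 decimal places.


Scaled distance calculation:
W^(1/3) = 89.4^(1/3) = 4.471424
Z = R / W^(1/3) = 36.4 / 4.471424
Z = 8.141 m/kg^(1/3)

8.141


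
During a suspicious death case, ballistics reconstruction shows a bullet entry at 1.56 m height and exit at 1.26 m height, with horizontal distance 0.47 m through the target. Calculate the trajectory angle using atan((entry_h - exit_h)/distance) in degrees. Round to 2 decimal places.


Bullet trajectory angle:
Height difference = 1.56 - 1.26 = 0.3 m
angle = atan(0.3 / 0.47)
angle = atan(0.638298)
angle = 32.55 degrees

32.55


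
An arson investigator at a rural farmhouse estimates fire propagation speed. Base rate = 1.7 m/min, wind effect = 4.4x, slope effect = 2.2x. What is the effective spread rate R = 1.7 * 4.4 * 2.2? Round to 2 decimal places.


Fire spread rate calculation:
R = R0 * wind_factor * slope_factor
= 1.7 * 4.4 * 2.2
= 7.48 * 2.2
= 16.46 m/min

16.46


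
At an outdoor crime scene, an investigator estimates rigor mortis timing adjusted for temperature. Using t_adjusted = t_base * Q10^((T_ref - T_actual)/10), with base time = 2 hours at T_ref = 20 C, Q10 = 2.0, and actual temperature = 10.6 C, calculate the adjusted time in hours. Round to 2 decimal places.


Rigor mortis time adjustment:
Exponent = (T_ref - T_actual) / 10 = (20 - 10.6) / 10 = 0.94
Q10 factor = 2.0^0.94 = 1.91853
t_adjusted = 2 * 1.91853 = 3.84 hours

3.84


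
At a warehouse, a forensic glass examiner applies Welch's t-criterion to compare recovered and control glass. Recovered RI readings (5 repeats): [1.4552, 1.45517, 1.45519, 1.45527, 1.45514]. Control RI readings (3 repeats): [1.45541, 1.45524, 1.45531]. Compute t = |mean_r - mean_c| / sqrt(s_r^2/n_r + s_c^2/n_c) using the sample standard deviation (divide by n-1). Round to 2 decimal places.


Welch's t-criterion for glass RI comparison:
Recovered mean = sum / n_r = 7.27597 / 5 = 1.455194
Control mean = sum / n_c = 4.36596 / 3 = 1.45532
Recovered sample variance s_r^2 = 2.33e-09
Control sample variance s_c^2 = 7.3e-09
Welch SE (unpooled) = sqrt(s_r^2/n_r + s_c^2/n_c) = sqrt(4.66e-10 + 2.43333e-09) = sqrt(2.89933e-09) = 5.38454e-05
|mean_r - mean_c| = 0.000126
t = 0.000126 / 5.38454e-05 = 2.34

2.34


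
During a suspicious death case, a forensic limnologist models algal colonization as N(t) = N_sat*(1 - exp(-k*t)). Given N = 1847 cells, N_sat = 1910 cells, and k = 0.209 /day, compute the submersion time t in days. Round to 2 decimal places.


PMSI from diatom colonization curve:
N / N_sat = 1847 / 1910 = 0.967016
1 - N/N_sat = 0.032984
ln(1 - N/N_sat) = -3.411733
t = -ln(1 - N/N_sat) / k = -(-3.411733) / 0.209 = 16.32 days

16.32


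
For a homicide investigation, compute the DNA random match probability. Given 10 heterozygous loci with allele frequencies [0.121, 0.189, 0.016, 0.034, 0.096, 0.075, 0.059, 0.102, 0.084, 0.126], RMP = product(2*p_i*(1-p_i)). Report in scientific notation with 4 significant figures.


Computing RMP for 10 loci:
Locus 1: 2 * 0.121 * 0.879 = 0.212718
Locus 2: 2 * 0.189 * 0.811 = 0.306558
Locus 3: 2 * 0.016 * 0.984 = 0.031488
Locus 4: 2 * 0.034 * 0.966 = 0.065688
Locus 5: 2 * 0.096 * 0.904 = 0.173568
Locus 6: 2 * 0.075 * 0.925 = 0.13875
Locus 7: 2 * 0.059 * 0.941 = 0.111038
Locus 8: 2 * 0.102 * 0.898 = 0.183192
Locus 9: 2 * 0.084 * 0.916 = 0.153888
Locus 10: 2 * 0.126 * 0.874 = 0.220248
RMP = 2.239e-09

2.239e-09


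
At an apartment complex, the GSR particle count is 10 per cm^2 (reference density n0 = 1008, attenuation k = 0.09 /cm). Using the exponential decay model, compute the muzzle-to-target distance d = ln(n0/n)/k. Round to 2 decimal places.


GSR distance calculation:
n0/n = 1008 / 10 = 100.8
ln(n0/n) = 4.613138
d = 4.613138 / 0.09 = 51.26 cm

51.26


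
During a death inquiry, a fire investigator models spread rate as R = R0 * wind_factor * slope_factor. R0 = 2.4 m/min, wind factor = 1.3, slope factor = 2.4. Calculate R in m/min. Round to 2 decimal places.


Fire spread rate calculation:
R = R0 * wind_factor * slope_factor
= 2.4 * 1.3 * 2.4
= 3.12 * 2.4
= 7.49 m/min

7.49


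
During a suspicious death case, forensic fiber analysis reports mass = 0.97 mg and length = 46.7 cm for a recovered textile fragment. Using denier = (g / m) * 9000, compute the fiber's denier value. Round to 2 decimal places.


Denier calculation:
Mass in grams = 0.97 mg / 1000 = 0.00097 g
Length in meters = 46.7 cm / 100 = 0.467 m
Linear density = mass / length = 0.00097 / 0.467 = 0.00207709 g/m
Denier = (g/m) * 9000 = 0.00207709 * 9000 = 18.69

18.69


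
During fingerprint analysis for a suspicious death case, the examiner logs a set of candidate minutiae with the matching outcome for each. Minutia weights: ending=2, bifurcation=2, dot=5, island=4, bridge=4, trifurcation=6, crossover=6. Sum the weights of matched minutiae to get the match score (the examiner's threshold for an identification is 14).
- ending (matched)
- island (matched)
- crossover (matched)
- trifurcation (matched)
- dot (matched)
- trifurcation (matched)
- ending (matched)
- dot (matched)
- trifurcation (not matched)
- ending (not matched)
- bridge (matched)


Weighted minutiae match score:
  ending: matched, +2 (running total 2)
  island: matched, +4 (running total 6)
  crossover: matched, +6 (running total 12)
  trifurcation: matched, +6 (running total 18)
  dot: matched, +5 (running total 23)
  trifurcation: matched, +6 (running total 29)
  ending: matched, +2 (running total 31)
  dot: matched, +5 (running total 36)
  trifurcation: not matched, +0
  ending: not matched, +0
  bridge: matched, +4 (running total 40)
Total score = 40
Threshold = 14; verdict = identification

40


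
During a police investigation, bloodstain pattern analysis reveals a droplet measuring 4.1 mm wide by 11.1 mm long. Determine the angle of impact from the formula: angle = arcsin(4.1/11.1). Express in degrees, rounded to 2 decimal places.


Blood spatter impact angle calculation:
width / length = 4.1 / 11.1 = 0.369369
angle = arcsin(0.369369)
angle = 21.68 degrees

21.68


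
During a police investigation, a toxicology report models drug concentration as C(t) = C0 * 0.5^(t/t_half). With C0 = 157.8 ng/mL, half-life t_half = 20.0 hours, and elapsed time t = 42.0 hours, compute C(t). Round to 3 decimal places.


Drug concentration decay:
Number of half-lives = t / t_half = 42.0 / 20.0 = 2.1
Decay factor = 0.5^2.1 = 0.23325825
C(t) = 157.8 * 0.23325825 = 36.808 ng/mL

36.808


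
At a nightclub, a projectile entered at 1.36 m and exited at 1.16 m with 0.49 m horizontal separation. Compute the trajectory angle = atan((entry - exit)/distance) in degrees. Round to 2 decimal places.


Bullet trajectory angle:
Height difference = 1.36 - 1.16 = 0.2 m
angle = atan(0.2 / 0.49)
angle = atan(0.408163)
angle = 22.20 degrees

22.20


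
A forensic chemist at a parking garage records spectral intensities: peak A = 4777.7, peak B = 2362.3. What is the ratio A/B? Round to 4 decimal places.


Spectral peak ratio:
Peak A = 4777.7 counts
Peak B = 2362.3 counts
Ratio = 4777.7 / 2362.3 = 2.0225

2.0225


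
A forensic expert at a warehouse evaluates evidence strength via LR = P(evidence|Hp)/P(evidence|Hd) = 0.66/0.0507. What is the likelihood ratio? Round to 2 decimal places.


Likelihood ratio calculation:
LR = P(E|Hp) / P(E|Hd)
LR = 0.66 / 0.0507
LR = 13.02

13.02


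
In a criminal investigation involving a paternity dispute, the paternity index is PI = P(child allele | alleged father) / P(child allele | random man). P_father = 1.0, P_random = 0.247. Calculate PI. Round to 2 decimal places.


Paternity Index calculation:
PI = P(allele|father) / P(allele|random)
PI = 1.0 / 0.247
PI = 4.05

4.05


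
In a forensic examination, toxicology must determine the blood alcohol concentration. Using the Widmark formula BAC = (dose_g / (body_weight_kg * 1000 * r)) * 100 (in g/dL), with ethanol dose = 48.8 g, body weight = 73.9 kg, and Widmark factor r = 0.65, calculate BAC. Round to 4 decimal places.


Applying the Widmark formula:
BAC = (dose_g / (body_wt * 1000 * r)) * 100
Denominator = 73.9 * 1000 * 0.65 = 48035
BAC = (48.8 / 48035) * 100
BAC = 0.1016 g/dL

0.1016


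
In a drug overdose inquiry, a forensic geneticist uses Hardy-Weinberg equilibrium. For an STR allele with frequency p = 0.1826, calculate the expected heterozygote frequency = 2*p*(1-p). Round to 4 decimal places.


Hardy-Weinberg heterozygote frequency:
q = 1 - p = 1 - 0.1826 = 0.8174
2pq = 2 * 0.1826 * 0.8174 = 0.2985

0.2985


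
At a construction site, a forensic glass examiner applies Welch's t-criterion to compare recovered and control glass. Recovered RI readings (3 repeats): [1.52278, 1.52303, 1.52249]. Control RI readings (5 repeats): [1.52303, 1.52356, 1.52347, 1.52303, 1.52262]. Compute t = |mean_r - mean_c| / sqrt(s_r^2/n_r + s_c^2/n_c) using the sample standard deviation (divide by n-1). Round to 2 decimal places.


Welch's t-criterion for glass RI comparison:
Recovered mean = sum / n_r = 4.5683 / 3 = 1.5227667
Control mean = sum / n_c = 7.61571 / 5 = 1.523142
Recovered sample variance s_r^2 = 7.30333e-08
Control sample variance s_c^2 = 1.4497e-07
Welch SE (unpooled) = sqrt(s_r^2/n_r + s_c^2/n_c) = sqrt(2.43444e-08 + 2.8994e-08) = sqrt(5.33384e-08) = 0.000230951
|mean_r - mean_c| = 0.000375333
t = 0.000375333 / 0.000230951 = 1.63

1.63


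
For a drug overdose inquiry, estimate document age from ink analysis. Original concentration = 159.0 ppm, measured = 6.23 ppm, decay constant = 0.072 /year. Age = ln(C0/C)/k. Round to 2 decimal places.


Document age estimation:
C0/C = 159.0 / 6.23 = 25.521669
ln(C0/C) = 3.239528
t = 3.239528 / 0.072 = 44.99 years

44.99


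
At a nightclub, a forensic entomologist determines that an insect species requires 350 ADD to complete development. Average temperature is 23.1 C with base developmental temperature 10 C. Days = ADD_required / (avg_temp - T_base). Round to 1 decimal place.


Insect development time:
Effective temperature = avg_temp - T_base = 23.1 - 10 = 13.1 C
Days = ADD / effective_temp = 350 / 13.1 = 26.7 days

26.7


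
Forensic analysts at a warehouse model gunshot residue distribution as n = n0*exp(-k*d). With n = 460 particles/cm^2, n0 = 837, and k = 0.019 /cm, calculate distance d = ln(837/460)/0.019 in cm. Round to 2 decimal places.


GSR distance calculation:
n0/n = 837 / 460 = 1.819565
ln(n0/n) = 0.598597
d = 0.598597 / 0.019 = 31.51 cm

31.51


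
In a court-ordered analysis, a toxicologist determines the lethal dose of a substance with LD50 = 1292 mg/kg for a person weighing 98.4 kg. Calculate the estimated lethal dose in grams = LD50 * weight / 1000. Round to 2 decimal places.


Lethal dose calculation:
Lethal dose = LD50 * body_weight / 1000
= 1292 * 98.4 / 1000
= 127132.8 / 1000
= 127.13 g

127.13


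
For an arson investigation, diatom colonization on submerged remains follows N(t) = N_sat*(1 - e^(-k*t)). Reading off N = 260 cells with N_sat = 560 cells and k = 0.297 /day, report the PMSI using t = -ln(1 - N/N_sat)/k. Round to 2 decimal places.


PMSI from diatom colonization curve:
N / N_sat = 260 / 560 = 0.464286
1 - N/N_sat = 0.535714
ln(1 - N/N_sat) = -0.624155
t = -ln(1 - N/N_sat) / k = -(-0.624155) / 0.297 = 2.10 days

2.10


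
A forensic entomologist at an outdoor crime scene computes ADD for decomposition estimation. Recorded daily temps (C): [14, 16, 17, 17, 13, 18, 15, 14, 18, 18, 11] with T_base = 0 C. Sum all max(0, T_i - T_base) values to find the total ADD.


Computing ADD day by day:
Day 1: max(0, 14 - 0) = 14
Day 2: max(0, 16 - 0) = 16
Day 3: max(0, 17 - 0) = 17
Day 4: max(0, 17 - 0) = 17
Day 5: max(0, 13 - 0) = 13
Day 6: max(0, 18 - 0) = 18
Day 7: max(0, 15 - 0) = 15
Day 8: max(0, 14 - 0) = 14
Day 9: max(0, 18 - 0) = 18
Day 10: max(0, 18 - 0) = 18
Day 11: max(0, 11 - 0) = 11
Total ADD = 171

171


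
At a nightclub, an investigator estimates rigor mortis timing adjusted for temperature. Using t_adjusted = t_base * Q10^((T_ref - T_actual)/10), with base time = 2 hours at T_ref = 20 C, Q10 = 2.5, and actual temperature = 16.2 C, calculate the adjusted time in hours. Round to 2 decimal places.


Rigor mortis time adjustment:
Exponent = (T_ref - T_actual) / 10 = (20 - 16.2) / 10 = 0.38
Q10 factor = 2.5^0.38 = 1.4165
t_adjusted = 2 * 1.4165 = 2.83 hours

2.83


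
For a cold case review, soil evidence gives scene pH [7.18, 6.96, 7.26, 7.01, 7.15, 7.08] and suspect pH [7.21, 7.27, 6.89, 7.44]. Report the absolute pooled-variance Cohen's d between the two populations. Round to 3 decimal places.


Pooled-variance Cohen's d for soil pH comparison:
Scene mean = 42.64 / 6 = 7.106667
Suspect mean = 28.81 / 4 = 7.2025
Scene sample variance s_s^2 = 0.012467
Suspect sample variance s_c^2 = 0.052892
Pooled variance = ((n_s-1)*s_s^2 + (n_c-1)*s_c^2) / (n_s + n_c - 2) = 0.027626
Pooled SD = sqrt(0.027626) = 0.166211
Mean difference = -0.095833
|d| = |-0.095833| / 0.166211 = 0.577

0.577


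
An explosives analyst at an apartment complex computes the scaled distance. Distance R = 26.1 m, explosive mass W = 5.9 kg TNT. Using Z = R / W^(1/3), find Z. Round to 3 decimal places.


Scaled distance calculation:
W^(1/3) = 5.9^(1/3) = 1.806969
Z = R / W^(1/3) = 26.1 / 1.806969
Z = 14.444 m/kg^(1/3)

14.444


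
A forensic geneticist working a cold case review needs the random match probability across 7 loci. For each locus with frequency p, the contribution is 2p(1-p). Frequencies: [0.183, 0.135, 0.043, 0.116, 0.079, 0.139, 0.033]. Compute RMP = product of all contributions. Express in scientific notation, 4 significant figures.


Computing RMP for 7 loci:
Locus 1: 2 * 0.183 * 0.817 = 0.299022
Locus 2: 2 * 0.135 * 0.865 = 0.23355
Locus 3: 2 * 0.043 * 0.957 = 0.082302
Locus 4: 2 * 0.116 * 0.884 = 0.205088
Locus 5: 2 * 0.079 * 0.921 = 0.145518
Locus 6: 2 * 0.139 * 0.861 = 0.239358
Locus 7: 2 * 0.033 * 0.967 = 0.063822
RMP = 2.620e-06

2.620e-06


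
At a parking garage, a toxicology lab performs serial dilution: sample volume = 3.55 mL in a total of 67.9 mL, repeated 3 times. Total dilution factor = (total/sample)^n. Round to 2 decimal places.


Dilution factor calculation:
Single dilution = V_total / V_sample = 67.9 / 3.55 ≈ 19.126761
Number of dilutions = 3
Total DF = (67.9 / 3.55)^3 (full precision, rounded at the end) = 6997.20

6997.20


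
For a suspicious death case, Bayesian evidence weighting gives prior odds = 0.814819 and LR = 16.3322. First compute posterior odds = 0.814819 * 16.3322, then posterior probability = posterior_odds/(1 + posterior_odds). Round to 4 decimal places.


Bayesian evidence evaluation:
Posterior odds = prior_odds * LR = 0.814819 * 16.3322 = 13.30779
Posterior probability = posterior_odds / (1 + posterior_odds)
= 13.30779 / (1 + 13.30779)
= 13.30779 / 14.30779
= 0.9301

0.9301


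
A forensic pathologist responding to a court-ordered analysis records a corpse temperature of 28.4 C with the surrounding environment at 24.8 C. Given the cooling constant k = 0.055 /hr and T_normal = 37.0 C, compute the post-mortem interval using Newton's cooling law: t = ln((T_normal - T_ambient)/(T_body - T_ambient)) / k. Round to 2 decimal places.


Using Newton's law of cooling:
t = ln((T_normal - T_ambient) / (T_body - T_ambient)) / k
T_normal - T_ambient = 12.2
T_body - T_ambient = 3.6
Ratio = 3.388889
ln(ratio) = 1.220502
t = 1.220502 / 0.055 = 22.19 hours

22.19


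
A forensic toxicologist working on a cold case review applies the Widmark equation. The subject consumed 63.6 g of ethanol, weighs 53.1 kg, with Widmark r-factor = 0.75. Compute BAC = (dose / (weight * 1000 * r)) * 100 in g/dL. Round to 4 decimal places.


Applying the Widmark formula:
BAC = (dose_g / (body_wt * 1000 * r)) * 100
Denominator = 53.1 * 1000 * 0.75 = 39825
BAC = (63.6 / 39825) * 100
BAC = 0.1597 g/dL

0.1597


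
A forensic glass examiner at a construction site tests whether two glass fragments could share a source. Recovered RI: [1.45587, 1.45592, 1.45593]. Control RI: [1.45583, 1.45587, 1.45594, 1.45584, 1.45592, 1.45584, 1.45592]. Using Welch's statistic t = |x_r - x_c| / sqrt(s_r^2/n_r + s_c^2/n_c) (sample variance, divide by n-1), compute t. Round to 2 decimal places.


Welch's t-criterion for glass RI comparison:
Recovered mean = sum / n_r = 4.36772 / 3 = 1.4559067
Control mean = sum / n_c = 10.19116 / 7 = 1.45588
Recovered sample variance s_r^2 = 1.03333e-09
Control sample variance s_c^2 = 2.1e-09
Welch SE (unpooled) = sqrt(s_r^2/n_r + s_c^2/n_c) = sqrt(3.44444e-10 + 3e-10) = sqrt(6.44444e-10) = 2.53859e-05
|mean_r - mean_c| = 2.66667e-05
t = 2.66667e-05 / 2.53859e-05 = 1.05

1.05


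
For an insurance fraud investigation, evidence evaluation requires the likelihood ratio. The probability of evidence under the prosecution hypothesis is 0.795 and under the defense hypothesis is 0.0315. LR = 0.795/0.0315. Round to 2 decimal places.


Likelihood ratio calculation:
LR = P(E|Hp) / P(E|Hd)
LR = 0.795 / 0.0315
LR = 25.24

25.24


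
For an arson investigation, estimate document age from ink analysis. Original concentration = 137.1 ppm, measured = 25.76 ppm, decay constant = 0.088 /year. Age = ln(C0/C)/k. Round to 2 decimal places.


Document age estimation:
C0/C = 137.1 / 25.76 = 5.322205
ln(C0/C) = 1.671888
t = 1.671888 / 0.088 = 19.00 years

19.00


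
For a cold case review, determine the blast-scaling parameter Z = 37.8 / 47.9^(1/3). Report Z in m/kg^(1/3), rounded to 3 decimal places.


Scaled distance calculation:
W^(1/3) = 47.9^(1/3) = 3.631716
Z = R / W^(1/3) = 37.8 / 3.631716
Z = 10.408 m/kg^(1/3)

10.408


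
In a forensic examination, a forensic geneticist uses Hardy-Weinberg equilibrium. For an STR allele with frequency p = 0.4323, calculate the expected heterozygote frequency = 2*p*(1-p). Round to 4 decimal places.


Hardy-Weinberg heterozygote frequency:
q = 1 - p = 1 - 0.4323 = 0.5677
2pq = 2 * 0.4323 * 0.5677 = 0.4908

0.4908
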